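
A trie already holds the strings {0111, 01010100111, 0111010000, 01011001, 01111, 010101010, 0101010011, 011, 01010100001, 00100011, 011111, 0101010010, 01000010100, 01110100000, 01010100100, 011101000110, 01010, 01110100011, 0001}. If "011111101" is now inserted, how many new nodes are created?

3

The longest prefix of "011111101" already in the trie is "011111" (length 6).
So 9 − 6 = 3 new nodes.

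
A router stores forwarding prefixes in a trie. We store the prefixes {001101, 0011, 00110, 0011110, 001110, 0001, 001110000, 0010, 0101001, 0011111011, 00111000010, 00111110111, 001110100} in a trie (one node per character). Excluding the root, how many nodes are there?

Insert word by word; a character creates a node only if that edge doesn't already exist:
  "001101" → 6 new (0, 0, 1, 1, 0, 1)
  "0011" → prefix "0011" already present; 0 new (none)
  "00110" → prefix "00110" already present; 0 new (none)
  "0011110" → prefix "0011" already present; 3 new (1, 1, 0)
  "001110" → prefix "00111" already present; 1 new (0)
  "0001" → prefix "00" already present; 2 new (0, 1)
  "001110000" → prefix "001110" already present; 3 new (0, 0, 0)
  "0010" → prefix "001" already present; 1 new (0)
  "0101001" → prefix "0" already present; 6 new (1, 0, 1, 0, 0, 1)
  "0011111011" → prefix "001111" already present; 4 new (1, 0, 1, 1)
  "00111000010" → prefix "001110000" already present; 2 new (1, 0)
  "00111110111" → prefix "0011111011" already present; 1 new (1)
  "001110100" → prefix "001110" already present; 3 new (1, 0, 0)
Total nodes = 6 + 0 + 0 + 3 + 1 + 2 + 3 + 1 + 6 + 4 + 2 + 1 + 3 = 32

32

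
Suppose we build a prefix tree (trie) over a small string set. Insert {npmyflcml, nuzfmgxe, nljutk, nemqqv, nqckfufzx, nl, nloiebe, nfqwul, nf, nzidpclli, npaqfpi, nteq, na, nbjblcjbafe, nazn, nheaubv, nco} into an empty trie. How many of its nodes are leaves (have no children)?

14

Leaves are exactly the stored words that no other stored word extends.
Those words: "nazn", "nbjblcjbafe", "nco", "nemqqv", "nfqwul", "nheaubv", "nljutk", "nloiebe", "npaqfpi", "npmyflcml", "nqckfufzx", "nteq", "nuzfmgxe", "nzidpclli"
Leaf count: 14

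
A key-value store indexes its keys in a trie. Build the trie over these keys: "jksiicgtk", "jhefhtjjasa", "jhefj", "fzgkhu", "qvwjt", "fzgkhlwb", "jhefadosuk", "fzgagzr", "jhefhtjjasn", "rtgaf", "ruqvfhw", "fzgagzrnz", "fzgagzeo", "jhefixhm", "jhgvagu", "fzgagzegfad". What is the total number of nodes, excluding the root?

Insert word by word; a character creates a node only if that edge doesn't already exist:
  "jksiicgtk" → 9 new (j, k, s, i, i, c, g, t, k)
  "jhefhtjjasa" → prefix "j" already present; 10 new (h, e, f, h, t, j, j, a, s, a)
  "jhefj" → prefix "jhef" already present; 1 new (j)
  "fzgkhu" → 6 new (f, z, g, k, h, u)
  "qvwjt" → 5 new (q, v, w, j, t)
  "fzgkhlwb" → prefix "fzgkh" already present; 3 new (l, w, b)
  "jhefadosuk" → prefix "jhef" already present; 6 new (a, d, o, s, u, k)
  "fzgagzr" → prefix "fzg" already present; 4 new (a, g, z, r)
  "jhefhtjjasn" → prefix "jhefhtjjas" already present; 1 new (n)
  "rtgaf" → 5 new (r, t, g, a, f)
  "ruqvfhw" → prefix "r" already present; 6 new (u, q, v, f, h, w)
  "fzgagzrnz" → prefix "fzgagzr" already present; 2 new (n, z)
  "fzgagzeo" → prefix "fzgagz" already present; 2 new (e, o)
  "jhefixhm" → prefix "jhef" already present; 4 new (i, x, h, m)
  "jhgvagu" → prefix "jh" already present; 5 new (g, v, a, g, u)
  "fzgagzegfad" → prefix "fzgagze" already present; 4 new (g, f, a, d)
Total nodes = 9 + 10 + 1 + 6 + 5 + 3 + 6 + 4 + 1 + 5 + 6 + 2 + 2 + 4 + 5 + 4 = 73

73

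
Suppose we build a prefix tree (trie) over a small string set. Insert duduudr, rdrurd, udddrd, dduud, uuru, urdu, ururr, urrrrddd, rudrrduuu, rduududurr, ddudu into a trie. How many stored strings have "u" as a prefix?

5

Walk to "u"; the words in its subtree are exactly those with that prefix.
Matches: "udddrd", "urdu", "urrrrddd", "ururr", "uuru"
Count: 5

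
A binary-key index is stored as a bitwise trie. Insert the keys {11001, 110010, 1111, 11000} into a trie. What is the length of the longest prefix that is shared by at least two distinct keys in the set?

5

Look for the deepest trie node that still has at least two words in its subtree.
e.g. "11001" and "110010" share the prefix "11001" of length 5; no pair shares a longer one.
Longest shared-prefix length: 5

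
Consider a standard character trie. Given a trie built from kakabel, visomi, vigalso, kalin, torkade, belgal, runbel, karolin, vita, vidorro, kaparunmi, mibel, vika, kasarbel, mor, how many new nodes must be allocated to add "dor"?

3

Nothing in the trie begins with "d"; the whole of "dor" is new.
3 − 0 = 3 new nodes.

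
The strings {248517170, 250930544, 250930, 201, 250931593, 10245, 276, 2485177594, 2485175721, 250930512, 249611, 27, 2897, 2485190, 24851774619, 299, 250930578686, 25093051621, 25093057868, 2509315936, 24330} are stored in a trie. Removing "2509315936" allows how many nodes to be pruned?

Walk "2509315936" from the leaf back toward the root, removing each node that no remaining word uses.
The suffix "6" (1 node) is used only by "2509315936"; "250931593" is itself a stored word, so pruning stops there.
Nodes removed: 1

1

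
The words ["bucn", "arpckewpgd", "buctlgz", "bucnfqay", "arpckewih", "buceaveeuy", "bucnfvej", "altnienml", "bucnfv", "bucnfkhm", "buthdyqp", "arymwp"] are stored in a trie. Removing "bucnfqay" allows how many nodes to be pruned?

Walk "bucnfqay" from the leaf back toward the root, removing each node that no remaining word uses.
The suffix "qay" (3 nodes) is used only by "bucnfqay"; the node for "bucnf" still has the child "v", so pruning stops there.
Nodes removed: 3

3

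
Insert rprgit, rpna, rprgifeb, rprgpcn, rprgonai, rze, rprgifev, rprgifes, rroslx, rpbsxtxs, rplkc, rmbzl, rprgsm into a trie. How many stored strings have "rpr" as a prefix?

7

Walk to "rpr"; the words in its subtree are exactly those with that prefix.
Words under "rpr": rprgifeb, rprgifes, rprgifev, rprgit, rprgonai, rprgpcn, rprgsm
Count: 7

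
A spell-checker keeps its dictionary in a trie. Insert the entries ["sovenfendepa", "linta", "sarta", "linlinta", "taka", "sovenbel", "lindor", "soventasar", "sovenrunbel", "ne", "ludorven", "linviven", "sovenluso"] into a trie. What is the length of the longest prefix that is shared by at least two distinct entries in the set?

The deepest shared node is where two words last agree before diverging.
"sovenbel" and "sovenfendepa" agree on "soven" (5 characters) before diverging; nothing deeper is shared.
Longest shared-prefix length: 5

5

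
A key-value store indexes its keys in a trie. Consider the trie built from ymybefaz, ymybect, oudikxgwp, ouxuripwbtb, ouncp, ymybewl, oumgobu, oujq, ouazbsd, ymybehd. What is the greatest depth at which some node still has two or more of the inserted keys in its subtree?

5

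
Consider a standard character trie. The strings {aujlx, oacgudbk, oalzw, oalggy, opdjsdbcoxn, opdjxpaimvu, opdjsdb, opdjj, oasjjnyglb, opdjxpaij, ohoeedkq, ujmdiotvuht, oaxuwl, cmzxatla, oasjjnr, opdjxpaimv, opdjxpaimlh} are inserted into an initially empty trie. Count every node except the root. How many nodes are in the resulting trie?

Insert word by word; a character creates a node only if that edge doesn't already exist:
  "aujlx" → 5 new (a, u, j, l, x)
  "oacgudbk" → 8 new (o, a, c, g, u, d, b, k)
  "oalzw" → prefix "oa" already present; 3 new (l, z, w)
  "oalggy" → prefix "oal" already present; 3 new (g, g, y)
  "opdjsdbcoxn" → prefix "o" already present; 10 new (p, d, j, s, d, b, c, o, x, n)
  "opdjxpaimvu" → prefix "opdj" already present; 7 new (x, p, a, i, m, v, u)
  "opdjsdb" → prefix "opdjsdb" already present; 0 new (none)
  "opdjj" → prefix "opdj" already present; 1 new (j)
  "oasjjnyglb" → prefix "oa" already present; 8 new (s, j, j, n, y, g, l, b)
  "opdjxpaij" → prefix "opdjxpai" already present; 1 new (j)
  "ohoeedkq" → prefix "o" already present; 7 new (h, o, e, e, d, k, q)
  "ujmdiotvuht" → 11 new (u, j, m, d, i, o, t, v, u, h, t)
  "oaxuwl" → prefix "oa" already present; 4 new (x, u, w, l)
  "cmzxatla" → 8 new (c, m, z, x, a, t, l, a)
  "oasjjnr" → prefix "oasjjn" already present; 1 new (r)
  "opdjxpaimv" → prefix "opdjxpaimv" already present; 0 new (none)
  "opdjxpaimlh" → prefix "opdjxpaim" already present; 2 new (l, h)
Total nodes = 5 + 8 + 3 + 3 + 10 + 7 + 0 + 1 + 8 + 1 + 7 + 11 + 4 + 8 + 1 + 0 + 2 = 79

79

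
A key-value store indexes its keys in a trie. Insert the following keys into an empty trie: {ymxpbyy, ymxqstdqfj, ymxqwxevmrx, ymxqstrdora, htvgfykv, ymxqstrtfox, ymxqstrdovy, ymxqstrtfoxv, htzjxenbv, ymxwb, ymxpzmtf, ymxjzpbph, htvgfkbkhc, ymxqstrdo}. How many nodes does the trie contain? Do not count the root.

65

For each word, the new-node count is its length minus the longest prefix already in the trie:
  "ymxpbyy" → 7 new (y, m, x, p, b, y, y)
  "ymxqstdqfj" → prefix "ymx" already present; 7 new (q, s, t, d, q, f, j)
  "ymxqwxevmrx" → prefix "ymxq" already present; 7 new (w, x, e, v, m, r, x)
  "ymxqstrdora" → prefix "ymxqst" already present; 5 new (r, d, o, r, a)
  "htvgfykv" → 8 new (h, t, v, g, f, y, k, v)
  "ymxqstrtfox" → prefix "ymxqstr" already present; 4 new (t, f, o, x)
  "ymxqstrdovy" → prefix "ymxqstrdo" already present; 2 new (v, y)
  "ymxqstrtfoxv" → prefix "ymxqstrtfox" already present; 1 new (v)
  "htzjxenbv" → prefix "ht" already present; 7 new (z, j, x, e, n, b, v)
  "ymxwb" → prefix "ymx" already present; 2 new (w, b)
  "ymxpzmtf" → prefix "ymxp" already present; 4 new (z, m, t, f)
  "ymxjzpbph" → prefix "ymx" already present; 6 new (j, z, p, b, p, h)
  "htvgfkbkhc" → prefix "htvgf" already present; 5 new (k, b, k, h, c)
  "ymxqstrdo" → prefix "ymxqstrdo" already present; 0 new (none)
Total nodes = 7 + 7 + 7 + 5 + 8 + 4 + 2 + 1 + 7 + 2 + 4 + 6 + 5 + 0 = 65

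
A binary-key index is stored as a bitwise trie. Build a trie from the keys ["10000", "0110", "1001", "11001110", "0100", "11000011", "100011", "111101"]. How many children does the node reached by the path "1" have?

2

Walk "1" from the root, arriving at one node.
Characters that immediately follow "1" among the stored strings: {0, 1}.
That node has 2 child edges.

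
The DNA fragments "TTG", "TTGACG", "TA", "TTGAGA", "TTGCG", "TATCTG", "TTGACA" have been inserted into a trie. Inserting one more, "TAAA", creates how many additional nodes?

Walking "TAAA" from the root, the first 2 characters ("TA") follow existing edges; "A" is the first miss.
So 4 − 2 = 2 new nodes.

2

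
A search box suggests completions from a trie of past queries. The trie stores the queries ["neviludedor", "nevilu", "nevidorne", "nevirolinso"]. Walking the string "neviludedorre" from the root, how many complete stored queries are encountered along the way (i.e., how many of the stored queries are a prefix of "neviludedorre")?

2

Walk "neviludedorre" from the root; an end-of-word marker is hit whenever a stored word is a prefix of "neviludedorre".
Prefixes of the query that are stored words: "nevilu", "neviludedor"
Count: 2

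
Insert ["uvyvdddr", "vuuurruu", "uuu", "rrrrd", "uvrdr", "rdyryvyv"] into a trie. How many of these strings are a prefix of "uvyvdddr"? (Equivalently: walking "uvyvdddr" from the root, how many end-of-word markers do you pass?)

Check each prefix of "uvyvdddr" against the stored set — each match is an end-marker on the path.
Prefixes of the query that are stored words: "uvyvdddr"
Count: 1

1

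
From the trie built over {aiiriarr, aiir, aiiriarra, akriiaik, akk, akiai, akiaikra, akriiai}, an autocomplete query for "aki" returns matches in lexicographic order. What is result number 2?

akiaikra

DFS of the "aki" subtree visits, in order: "akiai", "akiaikra"
The 2nd is akiaikra.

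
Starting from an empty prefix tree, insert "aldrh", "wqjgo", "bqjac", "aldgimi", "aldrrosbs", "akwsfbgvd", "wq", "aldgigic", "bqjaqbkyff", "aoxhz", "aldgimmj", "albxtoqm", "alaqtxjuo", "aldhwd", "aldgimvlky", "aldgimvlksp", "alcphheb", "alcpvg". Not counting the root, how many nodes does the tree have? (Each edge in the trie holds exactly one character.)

For each word, the new-node count is its length minus the longest prefix already in the trie:
  "aldrh" → 5 new (a, l, d, r, h)
  "wqjgo" → 5 new (w, q, j, g, o)
  "bqjac" → 5 new (b, q, j, a, c)
  "aldgimi" → prefix "ald" already present; 4 new (g, i, m, i)
  "aldrrosbs" → prefix "aldr" already present; 5 new (r, o, s, b, s)
  "akwsfbgvd" → prefix "a" already present; 8 new (k, w, s, f, b, g, v, d)
  "wq" → prefix "wq" already present; 0 new (none)
  "aldgigic" → prefix "aldgi" already present; 3 new (g, i, c)
  "bqjaqbkyff" → prefix "bqja" already present; 6 new (q, b, k, y, f, f)
  "aoxhz" → prefix "a" already present; 4 new (o, x, h, z)
  "aldgimmj" → prefix "aldgim" already present; 2 new (m, j)
  "albxtoqm" → prefix "al" already present; 6 new (b, x, t, o, q, m)
  "alaqtxjuo" → prefix "al" already present; 7 new (a, q, t, x, j, u, o)
  "aldhwd" → prefix "ald" already present; 3 new (h, w, d)
  "aldgimvlky" → prefix "aldgim" already present; 4 new (v, l, k, y)
  "aldgimvlksp" → prefix "aldgimvlk" already present; 2 new (s, p)
  "alcphheb" → prefix "al" already present; 6 new (c, p, h, h, e, b)
  "alcpvg" → prefix "alcp" already present; 2 new (v, g)
Total nodes = 5 + 5 + 5 + 4 + 5 + 8 + 0 + 3 + 6 + 4 + 2 + 6 + 7 + 3 + 4 + 2 + 6 + 2 = 77

77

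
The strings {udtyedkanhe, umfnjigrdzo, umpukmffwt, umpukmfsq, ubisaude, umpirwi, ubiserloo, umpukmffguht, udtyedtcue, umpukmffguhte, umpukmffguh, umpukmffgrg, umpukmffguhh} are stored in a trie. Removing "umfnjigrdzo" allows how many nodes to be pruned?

9

After clearing the end-marker at "umfnjigrdzo", prune upward until reaching a node still needed by another word.
The suffix "fnjigrdzo" (9 nodes) is used only by "umfnjigrdzo"; the node for "um" still has the child "p", so pruning stops there.
Nodes removed: 9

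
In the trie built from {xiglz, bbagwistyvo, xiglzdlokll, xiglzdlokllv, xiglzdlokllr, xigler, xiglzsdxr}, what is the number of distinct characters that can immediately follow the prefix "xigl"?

2

The children of the "xigl" node are the distinct next characters among strings starting with "xigl".
Distinct next characters after "xigl": e, z.
That node has 2 child edges.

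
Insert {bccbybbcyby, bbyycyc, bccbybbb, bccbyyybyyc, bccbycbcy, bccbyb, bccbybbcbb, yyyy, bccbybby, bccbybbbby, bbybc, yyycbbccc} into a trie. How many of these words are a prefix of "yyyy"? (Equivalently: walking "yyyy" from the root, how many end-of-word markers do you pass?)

Traverse "yyyy" character by character; count nodes along the way that are marked as word ends.
Prefixes of the query that are stored words: "yyyy"
Count: 1

1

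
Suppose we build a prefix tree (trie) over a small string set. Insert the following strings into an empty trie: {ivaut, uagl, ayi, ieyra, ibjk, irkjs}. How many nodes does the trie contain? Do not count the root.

Trace insertions, counting only characters that open a new branch:
  "ivaut" → 5 new (i, v, a, u, t)
  "uagl" → 4 new (u, a, g, l)
  "ayi" → 3 new (a, y, i)
  "ieyra" → prefix "i" already present; 4 new (e, y, r, a)
  "ibjk" → prefix "i" already present; 3 new (b, j, k)
  "irkjs" → prefix "i" already present; 4 new (r, k, j, s)
Total nodes = 5 + 4 + 3 + 4 + 3 + 4 = 23

23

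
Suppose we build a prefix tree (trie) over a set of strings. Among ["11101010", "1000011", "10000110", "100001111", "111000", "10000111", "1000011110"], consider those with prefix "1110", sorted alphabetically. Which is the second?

Filter for "1110…" and sort: "111000", "11101010"
Position 2: 11101010

11101010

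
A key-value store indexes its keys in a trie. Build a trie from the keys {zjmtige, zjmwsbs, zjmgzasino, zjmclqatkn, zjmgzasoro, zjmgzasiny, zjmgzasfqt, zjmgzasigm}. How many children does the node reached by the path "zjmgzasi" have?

2

The children of the "zjmgzasi" node are the distinct next characters among strings starting with "zjmgzasi".
Characters that immediately follow "zjmgzasi" among the stored strings: {g, n}.
That node has 2 child edges.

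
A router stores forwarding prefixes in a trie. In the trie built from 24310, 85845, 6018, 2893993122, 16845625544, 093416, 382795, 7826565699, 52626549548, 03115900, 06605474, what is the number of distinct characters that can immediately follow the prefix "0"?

3

The children of the "0" node are the distinct next characters among strings starting with "0".
Characters that immediately follow "0" among the stored strings: {3, 6, 9}.
That node has 3 child edges.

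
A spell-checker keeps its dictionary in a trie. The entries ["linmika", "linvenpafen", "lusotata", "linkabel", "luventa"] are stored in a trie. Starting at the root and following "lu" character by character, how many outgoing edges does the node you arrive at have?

Walk "lu" from the root, arriving at one node.
Distinct next characters after "lu": s, v.
That node has 2 child edges.

2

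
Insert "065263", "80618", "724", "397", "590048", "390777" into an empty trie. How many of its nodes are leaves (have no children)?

6

A leaf is a node with no children — equivalently, the end of a word that is not a proper prefix of any other stored word.
Those words: "065263", "390777", "397", "590048", "724", "80618"
Leaf count: 6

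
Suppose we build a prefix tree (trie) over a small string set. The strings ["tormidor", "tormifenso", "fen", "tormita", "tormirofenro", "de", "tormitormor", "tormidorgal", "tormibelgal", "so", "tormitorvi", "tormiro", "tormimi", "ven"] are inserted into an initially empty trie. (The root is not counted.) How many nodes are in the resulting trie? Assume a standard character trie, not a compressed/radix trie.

50

For each word, the new-node count is its length minus the longest prefix already in the trie:
  "tormidor" → 8 new (t, o, r, m, i, d, o, r)
  "tormifenso" → prefix "tormi" already present; 5 new (f, e, n, s, o)
  "fen" → 3 new (f, e, n)
  "tormita" → prefix "tormi" already present; 2 new (t, a)
  "tormirofenro" → prefix "tormi" already present; 7 new (r, o, f, e, n, r, o)
  "de" → 2 new (d, e)
  "tormitormor" → prefix "tormit" already present; 5 new (o, r, m, o, r)
  "tormidorgal" → prefix "tormidor" already present; 3 new (g, a, l)
  "tormibelgal" → prefix "tormi" already present; 6 new (b, e, l, g, a, l)
  "so" → 2 new (s, o)
  "tormitorvi" → prefix "tormitor" already present; 2 new (v, i)
  "tormiro" → prefix "tormiro" already present; 0 new (none)
  "tormimi" → prefix "tormi" already present; 2 new (m, i)
  "ven" → 3 new (v, e, n)
Total nodes = 8 + 5 + 3 + 2 + 7 + 2 + 5 + 3 + 6 + 2 + 2 + 0 + 2 + 3 = 50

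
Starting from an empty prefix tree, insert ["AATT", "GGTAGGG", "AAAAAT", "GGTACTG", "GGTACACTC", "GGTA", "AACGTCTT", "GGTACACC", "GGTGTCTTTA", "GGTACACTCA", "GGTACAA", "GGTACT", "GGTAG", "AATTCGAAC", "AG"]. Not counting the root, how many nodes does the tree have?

For each word, the new-node count is its length minus the longest prefix already in the trie:
  "AATT" → 4 new (A, A, T, T)
  "GGTAGGG" → 7 new (G, G, T, A, G, G, G)
  "AAAAAT" → prefix "AA" already present; 4 new (A, A, A, T)
  "GGTACTG" → prefix "GGTA" already present; 3 new (C, T, G)
  "GGTACACTC" → prefix "GGTAC" already present; 4 new (A, C, T, C)
  "GGTA" → prefix "GGTA" already present; 0 new (none)
  "AACGTCTT" → prefix "AA" already present; 6 new (C, G, T, C, T, T)
  "GGTACACC" → prefix "GGTACAC" already present; 1 new (C)
  "GGTGTCTTTA" → prefix "GGT" already present; 7 new (G, T, C, T, T, T, A)
  "GGTACACTCA" → prefix "GGTACACTC" already present; 1 new (A)
  "GGTACAA" → prefix "GGTACA" already present; 1 new (A)
  "GGTACT" → prefix "GGTACT" already present; 0 new (none)
  "GGTAG" → prefix "GGTAG" already present; 0 new (none)
  "AATTCGAAC" → prefix "AATT" already present; 5 new (C, G, A, A, C)
  "AG" → prefix "A" already present; 1 new (G)
Total nodes = 4 + 7 + 4 + 3 + 4 + 0 + 6 + 1 + 7 + 1 + 1 + 0 + 0 + 5 + 1 = 44

44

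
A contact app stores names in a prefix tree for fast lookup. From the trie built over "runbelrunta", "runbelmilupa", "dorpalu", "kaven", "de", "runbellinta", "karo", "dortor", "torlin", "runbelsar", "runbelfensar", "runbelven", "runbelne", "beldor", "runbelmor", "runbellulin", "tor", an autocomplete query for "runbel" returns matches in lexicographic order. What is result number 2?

Words with prefix "runbel", in lexicographic order: "runbelfensar", "runbellinta", "runbellulin", "runbelmilupa", "runbelmor", "runbelne", "runbelrunta", "runbelsar", "runbelven"
The 2nd is runbellinta.

runbellinta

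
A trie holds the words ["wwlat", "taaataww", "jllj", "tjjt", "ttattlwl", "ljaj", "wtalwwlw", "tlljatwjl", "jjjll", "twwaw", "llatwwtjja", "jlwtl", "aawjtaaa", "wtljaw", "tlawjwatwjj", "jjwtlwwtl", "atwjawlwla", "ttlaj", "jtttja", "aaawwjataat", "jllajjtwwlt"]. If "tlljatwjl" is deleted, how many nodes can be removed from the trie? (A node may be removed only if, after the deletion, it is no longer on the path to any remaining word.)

7

A node on "tlljatwjl"'s path can go only if nothing else ends at it or branches off below it.
The suffix "ljatwjl" (7 nodes) is used only by "tlljatwjl"; the node for "tl" still has the child "a", so pruning stops there.
Nodes removed: 7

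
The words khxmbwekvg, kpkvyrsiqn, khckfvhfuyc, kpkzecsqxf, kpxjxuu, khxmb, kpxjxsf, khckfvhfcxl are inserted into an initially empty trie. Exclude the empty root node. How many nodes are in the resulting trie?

45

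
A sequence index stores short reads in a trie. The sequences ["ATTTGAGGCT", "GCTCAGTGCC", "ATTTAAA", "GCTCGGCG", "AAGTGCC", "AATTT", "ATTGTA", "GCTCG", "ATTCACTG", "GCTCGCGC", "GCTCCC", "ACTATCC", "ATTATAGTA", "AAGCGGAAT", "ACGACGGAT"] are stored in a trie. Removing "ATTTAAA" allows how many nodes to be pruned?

3

After clearing the end-marker at "ATTTAAA", prune upward until reaching a node still needed by another word.
The suffix "AAA" (3 nodes) is used only by "ATTTAAA"; the node for "ATTT" still has the child "G", so pruning stops there.
Nodes removed: 3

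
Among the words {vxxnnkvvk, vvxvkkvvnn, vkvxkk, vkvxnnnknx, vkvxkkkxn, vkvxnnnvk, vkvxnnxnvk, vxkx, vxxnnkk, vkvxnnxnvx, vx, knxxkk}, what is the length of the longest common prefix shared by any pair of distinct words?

9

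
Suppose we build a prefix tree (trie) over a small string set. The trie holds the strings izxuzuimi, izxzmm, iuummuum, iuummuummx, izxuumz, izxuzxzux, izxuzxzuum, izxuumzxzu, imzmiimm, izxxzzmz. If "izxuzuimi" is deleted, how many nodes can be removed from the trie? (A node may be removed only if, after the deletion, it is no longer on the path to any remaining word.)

After clearing the end-marker at "izxuzuimi", prune upward until reaching a node still needed by another word.
The suffix "uimi" (4 nodes) is used only by "izxuzuimi"; the node for "izxuz" still has the child "x", so pruning stops there.
Nodes removed: 4

4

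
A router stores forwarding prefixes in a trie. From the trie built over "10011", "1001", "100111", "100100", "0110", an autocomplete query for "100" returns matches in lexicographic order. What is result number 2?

100100

Words with prefix "100", in lexicographic order: "1001", "100100", "10011", "100111"
The 2nd is 100100.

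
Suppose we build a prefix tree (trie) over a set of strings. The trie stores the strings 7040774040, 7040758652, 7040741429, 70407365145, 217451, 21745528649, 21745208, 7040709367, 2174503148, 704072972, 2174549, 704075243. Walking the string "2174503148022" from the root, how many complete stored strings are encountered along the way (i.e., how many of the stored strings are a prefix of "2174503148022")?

1

Walk "2174503148022" from the root; an end-of-word marker is hit whenever a stored word is a prefix of "2174503148022".
Prefixes of the query that are stored words: "2174503148"
Count: 1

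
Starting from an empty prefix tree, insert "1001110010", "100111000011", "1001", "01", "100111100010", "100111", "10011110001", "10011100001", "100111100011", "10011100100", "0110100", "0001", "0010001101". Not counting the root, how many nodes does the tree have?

For each word, the new-node count is its length minus the longest prefix already in the trie:
  "1001110010" → 10 new (1, 0, 0, 1, 1, 1, 0, 0, 1, 0)
  "100111000011" → prefix "10011100" already present; 4 new (0, 0, 1, 1)
  "1001" → prefix "1001" already present; 0 new (none)
  "01" → 2 new (0, 1)
  "100111100010" → prefix "100111" already present; 6 new (1, 0, 0, 0, 1, 0)
  "100111" → prefix "100111" already present; 0 new (none)
  "10011110001" → prefix "10011110001" already present; 0 new (none)
  "10011100001" → prefix "10011100001" already present; 0 new (none)
  "100111100011" → prefix "10011110001" already present; 1 new (1)
  "10011100100" → prefix "1001110010" already present; 1 new (0)
  "0110100" → prefix "01" already present; 5 new (1, 0, 1, 0, 0)
  "0001" → prefix "0" already present; 3 new (0, 0, 1)
  "0010001101" → prefix "00" already present; 8 new (1, 0, 0, 0, 1, 1, 0, 1)
Total nodes = 10 + 4 + 0 + 2 + 6 + 0 + 0 + 0 + 1 + 1 + 5 + 3 + 8 = 40

40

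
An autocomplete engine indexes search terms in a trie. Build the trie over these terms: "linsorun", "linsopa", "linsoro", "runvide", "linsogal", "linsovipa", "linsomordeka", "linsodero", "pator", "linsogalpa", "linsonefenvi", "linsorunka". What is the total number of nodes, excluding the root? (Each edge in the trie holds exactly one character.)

Trace insertions, counting only characters that open a new branch:
  "linsorun" → 8 new (l, i, n, s, o, r, u, n)
  "linsopa" → prefix "linso" already present; 2 new (p, a)
  "linsoro" → prefix "linsor" already present; 1 new (o)
  "runvide" → 7 new (r, u, n, v, i, d, e)
  "linsogal" → prefix "linso" already present; 3 new (g, a, l)
  "linsovipa" → prefix "linso" already present; 4 new (v, i, p, a)
  "linsomordeka" → prefix "linso" already present; 7 new (m, o, r, d, e, k, a)
  "linsodero" → prefix "linso" already present; 4 new (d, e, r, o)
  "pator" → 5 new (p, a, t, o, r)
  "linsogalpa" → prefix "linsogal" already present; 2 new (p, a)
  "linsonefenvi" → prefix "linso" already present; 7 new (n, e, f, e, n, v, i)
  "linsorunka" → prefix "linsorun" already present; 2 new (k, a)
Total nodes = 8 + 2 + 1 + 7 + 3 + 4 + 7 + 4 + 5 + 2 + 7 + 2 = 52

52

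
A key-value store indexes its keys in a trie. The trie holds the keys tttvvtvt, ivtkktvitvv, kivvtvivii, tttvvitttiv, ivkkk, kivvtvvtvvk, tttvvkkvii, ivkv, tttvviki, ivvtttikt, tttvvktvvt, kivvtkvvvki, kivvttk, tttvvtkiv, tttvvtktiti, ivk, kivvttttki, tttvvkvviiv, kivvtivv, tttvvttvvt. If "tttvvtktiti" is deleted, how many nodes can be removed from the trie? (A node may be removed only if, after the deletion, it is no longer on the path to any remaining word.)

Walk "tttvvtktiti" from the leaf back toward the root, removing each node that no remaining word uses.
The suffix "titi" (4 nodes) is used only by "tttvvtktiti"; the node for "tttvvtk" still has the child "i", so pruning stops there.
Nodes removed: 4

4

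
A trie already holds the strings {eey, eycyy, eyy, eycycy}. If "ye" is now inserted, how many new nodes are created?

"ye" shares no prefix with any stored word, so all 2 characters open new nodes.
2 − 0 = 2 new nodes.

2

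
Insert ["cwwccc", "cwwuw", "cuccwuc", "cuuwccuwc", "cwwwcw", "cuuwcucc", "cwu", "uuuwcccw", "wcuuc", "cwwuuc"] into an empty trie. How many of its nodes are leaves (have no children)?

Leaves are exactly the stored words that no other stored word extends.
Those words: "cuccwuc", "cuuwccuwc", "cuuwcucc", "cwu", "cwwccc", "cwwuuc", "cwwuw", "cwwwcw", "uuuwcccw", "wcuuc"
Leaf count: 10

10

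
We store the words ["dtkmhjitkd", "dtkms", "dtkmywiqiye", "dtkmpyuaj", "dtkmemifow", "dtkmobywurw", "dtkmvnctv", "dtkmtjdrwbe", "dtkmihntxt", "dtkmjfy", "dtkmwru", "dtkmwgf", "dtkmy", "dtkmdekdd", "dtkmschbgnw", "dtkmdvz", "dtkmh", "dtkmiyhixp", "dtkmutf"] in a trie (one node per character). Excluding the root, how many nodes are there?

83

For each word, the new-node count is its length minus the longest prefix already in the trie:
  "dtkmhjitkd" → 10 new (d, t, k, m, h, j, i, t, k, d)
  "dtkms" → prefix "dtkm" already present; 1 new (s)
  "dtkmywiqiye" → prefix "dtkm" already present; 7 new (y, w, i, q, i, y, e)
  "dtkmpyuaj" → prefix "dtkm" already present; 5 new (p, y, u, a, j)
  "dtkmemifow" → prefix "dtkm" already present; 6 new (e, m, i, f, o, w)
  "dtkmobywurw" → prefix "dtkm" already present; 7 new (o, b, y, w, u, r, w)
  "dtkmvnctv" → prefix "dtkm" already present; 5 new (v, n, c, t, v)
  "dtkmtjdrwbe" → prefix "dtkm" already present; 7 new (t, j, d, r, w, b, e)
  "dtkmihntxt" → prefix "dtkm" already present; 6 new (i, h, n, t, x, t)
  "dtkmjfy" → prefix "dtkm" already present; 3 new (j, f, y)
  "dtkmwru" → prefix "dtkm" already present; 3 new (w, r, u)
  "dtkmwgf" → prefix "dtkmw" already present; 2 new (g, f)
  "dtkmy" → prefix "dtkmy" already present; 0 new (none)
  "dtkmdekdd" → prefix "dtkm" already present; 5 new (d, e, k, d, d)
  "dtkmschbgnw" → prefix "dtkms" already present; 6 new (c, h, b, g, n, w)
  "dtkmdvz" → prefix "dtkmd" already present; 2 new (v, z)
  "dtkmh" → prefix "dtkmh" already present; 0 new (none)
  "dtkmiyhixp" → prefix "dtkmi" already present; 5 new (y, h, i, x, p)
  "dtkmutf" → prefix "dtkm" already present; 3 new (u, t, f)
Total nodes = 10 + 1 + 7 + 5 + 6 + 7 + 5 + 7 + 6 + 3 + 3 + 2 + 0 + 5 + 6 + 2 + 0 + 5 + 3 = 83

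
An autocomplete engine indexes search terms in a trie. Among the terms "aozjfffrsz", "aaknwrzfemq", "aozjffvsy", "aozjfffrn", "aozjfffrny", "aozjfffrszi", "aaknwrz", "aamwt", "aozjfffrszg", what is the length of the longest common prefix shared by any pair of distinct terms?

Look for the deepest trie node that still has at least two words in its subtree.
"aozjfffrsz" and "aozjfffrszg" agree on "aozjfffrsz" (10 characters) before diverging; nothing deeper is shared.
Longest shared-prefix length: 10

10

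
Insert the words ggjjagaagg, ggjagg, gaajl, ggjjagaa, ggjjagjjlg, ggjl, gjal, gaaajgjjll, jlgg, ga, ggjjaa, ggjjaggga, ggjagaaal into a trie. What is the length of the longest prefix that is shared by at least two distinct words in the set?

8

Look for the deepest trie node that still has at least two words in its subtree.
e.g. "ggjjagaa" and "ggjjagaagg" share the prefix "ggjjagaa" of length 8; no pair shares a longer one.
Longest shared-prefix length: 8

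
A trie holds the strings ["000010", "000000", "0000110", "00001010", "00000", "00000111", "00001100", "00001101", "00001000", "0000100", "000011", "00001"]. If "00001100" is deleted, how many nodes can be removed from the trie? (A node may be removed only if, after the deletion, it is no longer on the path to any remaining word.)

1

Walk "00001100" from the leaf back toward the root, removing each node that no remaining word uses.
The suffix "0" (1 node) is used only by "00001100"; the node for "0000110" still has the child "1", so pruning stops there.
Nodes removed: 1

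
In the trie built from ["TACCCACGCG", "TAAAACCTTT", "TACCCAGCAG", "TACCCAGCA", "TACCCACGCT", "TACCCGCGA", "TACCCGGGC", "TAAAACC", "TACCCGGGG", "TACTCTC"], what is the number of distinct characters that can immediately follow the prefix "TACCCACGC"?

2

The children of the "TACCCACGC" node are the distinct next characters among strings starting with "TACCCACGC".
Distinct next characters after "TACCCACGC": G, T.
That node has 2 child edges.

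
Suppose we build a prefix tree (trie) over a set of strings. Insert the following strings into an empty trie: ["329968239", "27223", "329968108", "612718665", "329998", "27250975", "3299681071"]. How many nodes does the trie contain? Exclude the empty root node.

35

Trie structure (* marks end of a word):
(root)
├─ 2
│  └─ 7
│     └─ 2
│        ├─ 2
│        │  └─ 3 *
│        └─ 5
│           └─ 0
│              └─ 9
│                 └─ 7
│                    └─ 5 *
├─ 3
│  └─ 2
│     └─ 9
│        └─ 9
│           ├─ 6
│           │  └─ 8
│           │     ├─ 1
│           │     │  └─ 0
│           │     │     ├─ 7
│           │     │     │  └─ 1 *
│           │     │     └─ 8 *
│           │     └─ 2
│           │        └─ 3
│           │           └─ 9 *
│           └─ 9
│              └─ 8 *
└─ 6
   └─ 1
      └─ 2
         └─ 7
            └─ 1
               └─ 8
                  └─ 6
                     └─ 6
                        └─ 5 *
Counting every labelled node above: 35.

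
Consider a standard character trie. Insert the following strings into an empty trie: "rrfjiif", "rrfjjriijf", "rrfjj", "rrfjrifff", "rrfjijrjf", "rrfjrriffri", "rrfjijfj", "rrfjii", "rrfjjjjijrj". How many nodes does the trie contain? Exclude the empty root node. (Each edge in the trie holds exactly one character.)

Count nodes per top-level branch (shared prefixes stored once):
  'r'-branch (rrfjii, rrfjiif, rrfjijfj, rrfjijrjf, rrfjj, rrfjjjjijrj, rrfjjriijf, rrfjrifff, rrfjrriffri): 36 nodes
Sum: 36

36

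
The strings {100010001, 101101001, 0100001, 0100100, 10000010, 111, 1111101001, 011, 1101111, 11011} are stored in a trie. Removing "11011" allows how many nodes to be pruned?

0

Walk "11011" from the leaf back toward the root, removing each node that no remaining word uses.
Every node on "11011" is still needed (e.g. by "1101111"), so nothing is freed.
Nodes removed: 0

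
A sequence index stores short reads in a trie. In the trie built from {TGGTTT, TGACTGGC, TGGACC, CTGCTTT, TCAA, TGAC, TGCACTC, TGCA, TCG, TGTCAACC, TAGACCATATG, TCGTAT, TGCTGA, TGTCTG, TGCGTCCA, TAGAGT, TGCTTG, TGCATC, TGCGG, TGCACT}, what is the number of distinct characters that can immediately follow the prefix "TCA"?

1

The children of the "TCA" node are the distinct next characters among strings starting with "TCA".
Characters that immediately follow "TCA" among the stored strings: {A}.
That node has 1 child edge.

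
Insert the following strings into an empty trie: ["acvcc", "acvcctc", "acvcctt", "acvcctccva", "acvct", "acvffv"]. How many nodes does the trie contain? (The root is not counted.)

15

Trie structure (* marks end of a word):
(root)
└─ a
   └─ c
      └─ v
         ├─ c
         │  ├─ c *
         │  │  └─ t
         │  │     ├─ c *
         │  │     │  └─ c
         │  │     │     └─ v
         │  │     │        └─ a *
         │  │     └─ t *
         │  └─ t *
         └─ f
            └─ f
               └─ v *
Counting every labelled node above: 15.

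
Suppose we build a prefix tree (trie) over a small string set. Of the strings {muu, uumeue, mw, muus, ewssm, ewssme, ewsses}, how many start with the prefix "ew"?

3

Walk to "ew"; the words in its subtree are exactly those with that prefix.
Matches: "ewsses", "ewssm", "ewssme"
Count: 3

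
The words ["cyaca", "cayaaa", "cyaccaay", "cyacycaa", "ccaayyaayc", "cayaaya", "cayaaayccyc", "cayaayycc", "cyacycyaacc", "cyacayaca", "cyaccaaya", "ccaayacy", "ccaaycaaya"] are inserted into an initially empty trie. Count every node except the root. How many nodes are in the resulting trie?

55

Trace insertions, counting only characters that open a new branch:
  "cyaca" → 5 new (c, y, a, c, a)
  "cayaaa" → prefix "c" already present; 5 new (a, y, a, a, a)
  "cyaccaay" → prefix "cyac" already present; 4 new (c, a, a, y)
  "cyacycaa" → prefix "cyac" already present; 4 new (y, c, a, a)
  "ccaayyaayc" → prefix "c" already present; 9 new (c, a, a, y, y, a, a, y, c)
  "cayaaya" → prefix "cayaa" already present; 2 new (y, a)
  "cayaaayccyc" → prefix "cayaaa" already present; 5 new (y, c, c, y, c)
  "cayaayycc" → prefix "cayaay" already present; 3 new (y, c, c)
  "cyacycyaacc" → prefix "cyacyc" already present; 5 new (y, a, a, c, c)
  "cyacayaca" → prefix "cyaca" already present; 4 new (y, a, c, a)
  "cyaccaaya" → prefix "cyaccaay" already present; 1 new (a)
  "ccaayacy" → prefix "ccaay" already present; 3 new (a, c, y)
  "ccaaycaaya" → prefix "ccaay" already present; 5 new (c, a, a, y, a)
Total nodes = 5 + 5 + 4 + 4 + 9 + 2 + 5 + 3 + 5 + 4 + 1 + 3 + 5 = 55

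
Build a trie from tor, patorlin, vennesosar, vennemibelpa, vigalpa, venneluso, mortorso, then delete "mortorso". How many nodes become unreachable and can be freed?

8

After clearing the end-marker at "mortorso", prune upward until reaching a node still needed by another word.
No other word shares any prefix with "mortorso", so all 8 of its nodes go.
Nodes removed: 8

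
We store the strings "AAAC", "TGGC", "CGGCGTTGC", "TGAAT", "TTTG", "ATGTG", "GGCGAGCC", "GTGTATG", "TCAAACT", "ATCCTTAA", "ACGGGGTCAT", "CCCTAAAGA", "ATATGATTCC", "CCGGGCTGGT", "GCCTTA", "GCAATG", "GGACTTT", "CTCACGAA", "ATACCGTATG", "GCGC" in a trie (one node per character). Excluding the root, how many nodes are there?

For each word, the new-node count is its length minus the longest prefix already in the trie:
  "AAAC" → 4 new (A, A, A, C)
  "TGGC" → 4 new (T, G, G, C)
  "CGGCGTTGC" → 9 new (C, G, G, C, G, T, T, G, C)
  "TGAAT" → prefix "TG" already present; 3 new (A, A, T)
  "TTTG" → prefix "T" already present; 3 new (T, T, G)
  "ATGTG" → prefix "A" already present; 4 new (T, G, T, G)
  "GGCGAGCC" → 8 new (G, G, C, G, A, G, C, C)
  "GTGTATG" → prefix "G" already present; 6 new (T, G, T, A, T, G)
  "TCAAACT" → prefix "T" already present; 6 new (C, A, A, A, C, T)
  "ATCCTTAA" → prefix "AT" already present; 6 new (C, C, T, T, A, A)
  "ACGGGGTCAT" → prefix "A" already present; 9 new (C, G, G, G, G, T, C, A, T)
  "CCCTAAAGA" → prefix "C" already present; 8 new (C, C, T, A, A, A, G, A)
  "ATATGATTCC" → prefix "AT" already present; 8 new (A, T, G, A, T, T, C, C)
  "CCGGGCTGGT" → prefix "CC" already present; 8 new (G, G, G, C, T, G, G, T)
  "GCCTTA" → prefix "G" already present; 5 new (C, C, T, T, A)
  "GCAATG" → prefix "GC" already present; 4 new (A, A, T, G)
  "GGACTTT" → prefix "GG" already present; 5 new (A, C, T, T, T)
  "CTCACGAA" → prefix "C" already present; 7 new (T, C, A, C, G, A, A)
  "ATACCGTATG" → prefix "ATA" already present; 7 new (C, C, G, T, A, T, G)
  "GCGC" → prefix "GC" already present; 2 new (G, C)
Total nodes = 4 + 4 + 9 + 3 + 3 + 4 + 8 + 6 + 6 + 6 + 9 + 8 + 8 + 8 + 5 + 4 + 5 + 7 + 7 + 2 = 116

116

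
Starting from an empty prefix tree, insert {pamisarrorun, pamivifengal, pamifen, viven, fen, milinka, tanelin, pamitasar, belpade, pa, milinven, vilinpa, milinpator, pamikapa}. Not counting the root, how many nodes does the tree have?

Trace insertions, counting only characters that open a new branch:
  "pamisarrorun" → 12 new (p, a, m, i, s, a, r, r, o, r, u, n)
  "pamivifengal" → prefix "pami" already present; 8 new (v, i, f, e, n, g, a, l)
  "pamifen" → prefix "pami" already present; 3 new (f, e, n)
  "viven" → 5 new (v, i, v, e, n)
  "fen" → 3 new (f, e, n)
  "milinka" → 7 new (m, i, l, i, n, k, a)
  "tanelin" → 7 new (t, a, n, e, l, i, n)
  "pamitasar" → prefix "pami" already present; 5 new (t, a, s, a, r)
  "belpade" → 7 new (b, e, l, p, a, d, e)
  "pa" → prefix "pa" already present; 0 new (none)
  "milinven" → prefix "milin" already present; 3 new (v, e, n)
  "vilinpa" → prefix "vi" already present; 5 new (l, i, n, p, a)
  "milinpator" → prefix "milin" already present; 5 new (p, a, t, o, r)
  "pamikapa" → prefix "pami" already present; 4 new (k, a, p, a)
Total nodes = 12 + 8 + 3 + 5 + 3 + 7 + 7 + 5 + 7 + 0 + 3 + 5 + 5 + 4 = 74

74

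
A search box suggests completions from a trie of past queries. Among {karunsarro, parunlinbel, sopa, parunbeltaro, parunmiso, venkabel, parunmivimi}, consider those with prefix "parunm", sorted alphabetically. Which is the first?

parunmiso

Filter for "parunm…" and sort: "parunmiso", "parunmivimi"
The 1st is parunmiso.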